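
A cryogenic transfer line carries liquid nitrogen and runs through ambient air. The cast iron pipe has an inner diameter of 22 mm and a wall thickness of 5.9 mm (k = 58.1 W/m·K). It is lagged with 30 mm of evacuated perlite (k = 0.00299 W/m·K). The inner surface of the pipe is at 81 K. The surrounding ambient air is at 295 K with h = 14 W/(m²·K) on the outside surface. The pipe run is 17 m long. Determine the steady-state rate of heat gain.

Q ≈ 66.7 W

Treating each annulus and film as a series resistance:
R_cast iron pipe wall = ln(16.9/11)/(2π×58.1×17) = 6.92×10^-5 K/W
R_evacuated perlite = ln(46.9/16.9)/(2π×0.00299×17) = 3.196 K/W
R_outer film = 1/(h_o·2πr_oL) = 1/(14×2π×0.0469×17) = 0.01426 K/W
R_total = 3.21 K/W
Q = ΔT/R_total = 214/3.21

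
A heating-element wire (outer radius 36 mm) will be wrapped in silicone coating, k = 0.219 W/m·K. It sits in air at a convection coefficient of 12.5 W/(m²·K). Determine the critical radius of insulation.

For a cylinder r_cr = k/h = 0.219/12.5
r_cr = 17.5 mm; since the bare radius (36 mm) is above r_cr, any added insulation will reduce heat loss.

r_cr ≈ 17.5 mm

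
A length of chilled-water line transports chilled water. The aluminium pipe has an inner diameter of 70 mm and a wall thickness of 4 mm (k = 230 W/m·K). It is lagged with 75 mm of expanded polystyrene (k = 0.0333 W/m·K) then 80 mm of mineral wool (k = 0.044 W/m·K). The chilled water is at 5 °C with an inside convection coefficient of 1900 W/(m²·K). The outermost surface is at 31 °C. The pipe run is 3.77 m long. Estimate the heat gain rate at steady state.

Q ≈ 13.9 W

Cylindrical conduction, so R = ln(r₂/r₁)/(2πkL) per layer, in series:
R_inner film = 1/(h_i·2πr₁L) = 1/(1900×2π×0.035×3.77) = 6.348×10^-4 K/W
R_aluminium pipe wall = ln(39/35)/(2π×230×3.77) = 1.986×10^-5 K/W
R_expanded polystyrene = ln(114/39)/(2π×0.0333×3.77) = 1.36 K/W
R_mineral wool = ln(194/114)/(2π×0.044×3.77) = 0.5101 K/W
R_total = 1.871 K/W
Q = ΔT/R_total = 26/1.871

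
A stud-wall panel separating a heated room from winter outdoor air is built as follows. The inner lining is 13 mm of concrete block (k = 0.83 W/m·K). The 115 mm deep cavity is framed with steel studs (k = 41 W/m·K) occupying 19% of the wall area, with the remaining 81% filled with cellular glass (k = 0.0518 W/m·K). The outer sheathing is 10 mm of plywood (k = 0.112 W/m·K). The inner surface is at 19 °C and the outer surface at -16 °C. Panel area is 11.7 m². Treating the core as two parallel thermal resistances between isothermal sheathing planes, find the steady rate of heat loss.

Sheathing layers in series; stud and cavity paths in parallel between them.
R_inner = 0.013/(0.83×11.7) = 0.001339 K/W
R_stud  = 0.115/(41×0.19×11.7) = 0.001262 K/W
R_cav   = 0.115/(0.0518×0.81×11.7) = 0.2343 K/W
1/R_core = 1/R_stud + 1/R_cav → R_core = 0.001255 K/W
R_outer = 0.01/(0.112×11.7) = 0.007631 K/W
R_total = 0.01022 K/W
Q = ΔT/R_total = 35/0.01022

Q ≈ 3420 W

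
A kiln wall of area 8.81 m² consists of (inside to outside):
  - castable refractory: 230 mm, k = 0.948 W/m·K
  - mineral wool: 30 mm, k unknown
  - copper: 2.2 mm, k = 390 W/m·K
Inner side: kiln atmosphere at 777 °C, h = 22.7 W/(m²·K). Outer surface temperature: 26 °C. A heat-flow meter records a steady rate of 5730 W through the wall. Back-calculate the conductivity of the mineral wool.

Using the resistance-network approach (series):
R_inner film = 1/(h_i·A) = 1/(22.7×8.81) = 0.005 K/W
R_castable refractory = L/(kA) = 0.23/(0.948×8.81) = 0.02754 K/W
R_copper = L/(kA) = 0.0022/(390×8.81) = 6.403×10^-7 K/W
Sum of known resistances R_other = 0.03254 K/W
Total R = ΔT/Q = 751/5730 = 0.1311 K/W
R_mineral wool = R_total − R_other = 0.09852 K/W
k = L/(R·A) = 0.03/(0.09852×8.81)

k ≈ 0.0346 W/(m·K)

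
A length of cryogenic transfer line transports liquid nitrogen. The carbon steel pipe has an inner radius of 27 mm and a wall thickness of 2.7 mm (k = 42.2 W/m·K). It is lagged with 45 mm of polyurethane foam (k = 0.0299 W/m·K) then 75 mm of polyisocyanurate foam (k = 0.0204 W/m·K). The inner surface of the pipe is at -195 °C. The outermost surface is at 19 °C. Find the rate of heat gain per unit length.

q′ ≈ 20.7 W/m

Treating each annulus and film as a series resistance:
R_carbon steel pipe wall = ln(29.7/27)/(2π×42.2×1) = 3.595×10^-4 K/W
R_polyurethane foam = ln(74.7/29.7)/(2π×0.0299×1) = 4.909 K/W
R_polyisocyanurate foam = ln(149.7/74.7)/(2π×0.0204×1) = 5.423 K/W
R_total = 10.33 K/W
Q = ΔT/R_total = 214/10.33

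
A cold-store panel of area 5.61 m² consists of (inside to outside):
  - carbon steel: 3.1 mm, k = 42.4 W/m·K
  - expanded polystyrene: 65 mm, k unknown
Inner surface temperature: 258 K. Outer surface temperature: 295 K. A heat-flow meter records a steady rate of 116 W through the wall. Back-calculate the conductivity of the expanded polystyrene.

Model the wall as resistances in series:
R_carbon steel = L/(kA) = 0.0031/(42.4×5.61) = 1.303×10^-5 K/W
Sum of known resistances R_other = 1.303×10^-5 K/W
Total R = ΔT/Q = 37/116 = 0.319 K/W
R_expanded polystyrene = R_total − R_other = 0.319 K/W
k = L/(R·A) = 0.065/(0.319×5.61)

k ≈ 0.0363 W/(m·K)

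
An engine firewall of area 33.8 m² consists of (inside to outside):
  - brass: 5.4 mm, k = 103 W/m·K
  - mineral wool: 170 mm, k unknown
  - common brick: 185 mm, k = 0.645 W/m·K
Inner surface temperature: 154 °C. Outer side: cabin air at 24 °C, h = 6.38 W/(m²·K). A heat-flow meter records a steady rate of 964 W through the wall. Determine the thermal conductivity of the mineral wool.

k ≈ 0.0413 W/(m·K)

Using the resistance-network approach (series):
R_brass = L/(kA) = 0.0054/(103×33.8) = 1.551×10^-6 K/W
R_common brick = L/(kA) = 0.185/(0.645×33.8) = 0.008486 K/W
R_outer film = 1/(h_o·A) = 1/(6.38×33.8) = 0.004637 K/W
Sum of known resistances R_other = 0.01312 K/W
Total R = ΔT/Q = 130/964 = 0.1349 K/W
R_mineral wool = R_total − R_other = 0.1217 K/W
k = L/(R·A) = 0.17/(0.1217×33.8)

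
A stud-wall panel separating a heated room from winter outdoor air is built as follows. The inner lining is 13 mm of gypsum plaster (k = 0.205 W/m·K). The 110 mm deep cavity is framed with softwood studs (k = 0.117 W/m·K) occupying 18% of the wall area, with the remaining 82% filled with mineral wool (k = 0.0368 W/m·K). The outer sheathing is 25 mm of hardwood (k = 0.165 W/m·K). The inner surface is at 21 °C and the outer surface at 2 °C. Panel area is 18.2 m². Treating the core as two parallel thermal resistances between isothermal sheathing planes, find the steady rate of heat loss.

Q ≈ 146 W

Sheathing layers in series; stud and cavity paths in parallel between them.
R_inner = 0.013/(0.205×18.2) = 0.003484 K/W
R_stud  = 0.11/(0.117×0.18×18.2) = 0.287 K/W
R_cav   = 0.11/(0.0368×0.82×18.2) = 0.2003 K/W
1/R_core = 1/R_stud + 1/R_cav → R_core = 0.118 K/W
R_outer = 0.025/(0.165×18.2) = 0.008325 K/W
R_total = 0.1298 K/W
Q = ΔT/R_total = 19/0.1298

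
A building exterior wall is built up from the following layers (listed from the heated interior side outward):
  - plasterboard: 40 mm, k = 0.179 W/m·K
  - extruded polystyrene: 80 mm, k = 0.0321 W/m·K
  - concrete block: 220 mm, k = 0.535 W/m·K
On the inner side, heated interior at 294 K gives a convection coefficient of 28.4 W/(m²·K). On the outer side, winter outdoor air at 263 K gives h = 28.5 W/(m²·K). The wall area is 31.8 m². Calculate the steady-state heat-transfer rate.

Q ≈ 308 W

Treating each layer as a thermal resistance in series:
R_inner film = 1/(h_i·A) = 1/(28.4×31.8) = 0.001107 K/W
R_plasterboard = L/(kA) = 0.04/(0.179×31.8) = 0.007027 K/W
R_extruded polystyrene = L/(kA) = 0.08/(0.0321×31.8) = 0.07837 K/W
R_concrete block = L/(kA) = 0.22/(0.535×31.8) = 0.01293 K/W
R_outer film = 1/(h_o·A) = 1/(28.5×31.8) = 0.001103 K/W
R_total = 0.1005 K/W
Q = ΔT / R_total = 31 / 0.1005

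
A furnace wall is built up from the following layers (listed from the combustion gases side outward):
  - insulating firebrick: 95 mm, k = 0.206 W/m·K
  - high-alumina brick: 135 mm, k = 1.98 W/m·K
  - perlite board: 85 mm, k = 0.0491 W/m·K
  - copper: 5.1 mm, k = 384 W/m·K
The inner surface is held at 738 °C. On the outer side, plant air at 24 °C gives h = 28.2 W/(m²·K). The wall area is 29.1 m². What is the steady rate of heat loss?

Treating each layer as a thermal resistance in series:
R_insulating firebrick = L/(kA) = 0.095/(0.206×29.1) = 0.01585 K/W
R_high-alumina brick = L/(kA) = 0.135/(1.98×29.1) = 0.002343 K/W
R_perlite board = L/(kA) = 0.085/(0.0491×29.1) = 0.05949 K/W
R_copper = L/(kA) = 0.0051/(384×29.1) = 4.564×10^-7 K/W
R_outer film = 1/(h_o·A) = 1/(28.2×29.1) = 0.001219 K/W
R_total = 0.0789 K/W
Q = ΔT / R_total = 714 / 0.0789

Q ≈ 9050 W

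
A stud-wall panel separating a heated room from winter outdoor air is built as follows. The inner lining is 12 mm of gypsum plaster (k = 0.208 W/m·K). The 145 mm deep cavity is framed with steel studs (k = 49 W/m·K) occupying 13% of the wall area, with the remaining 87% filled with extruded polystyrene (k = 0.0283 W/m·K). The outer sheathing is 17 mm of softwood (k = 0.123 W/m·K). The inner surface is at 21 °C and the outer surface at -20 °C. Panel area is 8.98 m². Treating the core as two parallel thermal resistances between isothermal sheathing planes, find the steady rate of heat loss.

Q ≈ 1680 W

Sheathing layers in series; stud and cavity paths in parallel between them.
R_inner = 0.012/(0.208×8.98) = 0.006425 K/W
R_stud  = 0.145/(49×0.13×8.98) = 0.002535 K/W
R_cav   = 0.145/(0.0283×0.87×8.98) = 0.6558 K/W
1/R_core = 1/R_stud + 1/R_cav → R_core = 0.002525 K/W
R_outer = 0.017/(0.123×8.98) = 0.01539 K/W
R_total = 0.02434 K/W
Q = ΔT/R_total = 41/0.02434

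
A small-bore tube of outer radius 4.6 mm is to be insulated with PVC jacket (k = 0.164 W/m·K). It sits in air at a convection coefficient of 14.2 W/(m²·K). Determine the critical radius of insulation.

r_cr ≈ 11.5 mm

For a cylinder r_cr = k/h = 0.164/14.2
r_cr = 11.5 mm; since the bare radius (4.6 mm) is below r_cr, adding a thin layer of insulation will *increase* heat loss.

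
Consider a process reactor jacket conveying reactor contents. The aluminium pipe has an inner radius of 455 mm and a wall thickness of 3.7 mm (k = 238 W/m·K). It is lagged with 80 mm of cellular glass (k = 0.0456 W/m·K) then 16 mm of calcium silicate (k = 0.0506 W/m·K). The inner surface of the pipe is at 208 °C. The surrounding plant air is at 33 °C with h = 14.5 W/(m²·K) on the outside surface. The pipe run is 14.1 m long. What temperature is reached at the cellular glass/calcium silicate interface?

Per-layer cylindrical resistances, series-summed:
R_aluminium pipe wall = ln(458.7/455)/(2π×238×14.1) = 3.841×10^-7 K/W
R_cellular glass = ln(538.7/458.7)/(2π×0.0456×14.1) = 0.03979 K/W
R_calcium silicate = ln(554.7/538.7)/(2π×0.0506×14.1) = 0.006529 K/W
R_outer film = 1/(h_o·2πr_oL) = 1/(14.5×2π×0.5547×14.1) = 0.001403 K/W
R_total = 0.04773 K/W
Q = ΔT/R_total = 175/0.04773
Q = 3670 W
T_interface = T_inner − Q·ΣR(inner→interface) = 208 − 3670×0.03979

T ≈ 62.1 °C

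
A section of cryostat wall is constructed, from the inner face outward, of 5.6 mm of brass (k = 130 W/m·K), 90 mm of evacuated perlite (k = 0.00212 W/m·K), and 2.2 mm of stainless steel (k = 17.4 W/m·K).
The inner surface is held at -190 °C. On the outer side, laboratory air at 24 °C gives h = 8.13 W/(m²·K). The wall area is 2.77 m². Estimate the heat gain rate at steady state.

Q ≈ 13.9 W

Using the resistance-network approach (series):
R_brass = L/(kA) = 0.0056/(130×2.77) = 1.555×10^-5 K/W
R_evacuated perlite = L/(kA) = 0.09/(0.00212×2.77) = 15.33 K/W
R_stainless steel = L/(kA) = 0.0022/(17.4×2.77) = 4.565×10^-5 K/W
R_outer film = 1/(h_o·A) = 1/(8.13×2.77) = 0.0444 K/W
R_total = 15.37 K/W
Q = ΔT / R_total = 214 / 15.37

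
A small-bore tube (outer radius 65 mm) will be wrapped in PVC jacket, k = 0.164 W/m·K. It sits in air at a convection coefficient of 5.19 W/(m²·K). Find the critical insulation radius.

r_cr ≈ 31.6 mm

For a cylinder r_cr = k/h = 0.164/5.19
r_cr = 31.6 mm; since the bare radius (65 mm) is above r_cr, any added insulation will reduce heat loss.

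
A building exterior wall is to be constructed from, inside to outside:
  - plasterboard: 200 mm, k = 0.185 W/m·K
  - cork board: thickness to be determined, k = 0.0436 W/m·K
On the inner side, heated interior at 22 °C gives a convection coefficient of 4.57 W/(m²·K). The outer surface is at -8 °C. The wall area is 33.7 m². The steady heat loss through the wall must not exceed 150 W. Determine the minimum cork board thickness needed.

Using the resistance-network approach (series):
R_inner film = 1/(h_i·A) = 1/(4.57×33.7) = 0.006493 K/W
R_plasterboard = L/(kA) = 0.2/(0.185×33.7) = 0.03208 K/W
Sum of the known resistances R_other = 0.03857 K/W
Required total resistance R_tot = ΔT/Q_allow = 30/150 = 0.2 K/W
R_cork board = R_tot − R_other = 0.1614 K/W
L = R·k·A = 0.1614×0.0436×33.7

L ≈ 237 mm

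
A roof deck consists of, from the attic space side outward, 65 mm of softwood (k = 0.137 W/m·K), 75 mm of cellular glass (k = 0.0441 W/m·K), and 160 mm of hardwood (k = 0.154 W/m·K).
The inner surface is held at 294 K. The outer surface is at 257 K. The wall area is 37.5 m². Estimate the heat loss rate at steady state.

Treating each layer as a thermal resistance in series:
R_softwood = L/(kA) = 0.065/(0.137×37.5) = 0.01265 K/W
R_cellular glass = L/(kA) = 0.075/(0.0441×37.5) = 0.04535 K/W
R_hardwood = L/(kA) = 0.16/(0.154×37.5) = 0.02771 K/W
R_total = 0.08571 K/W
Q = ΔT / R_total = 37 / 0.08571

Q ≈ 432 W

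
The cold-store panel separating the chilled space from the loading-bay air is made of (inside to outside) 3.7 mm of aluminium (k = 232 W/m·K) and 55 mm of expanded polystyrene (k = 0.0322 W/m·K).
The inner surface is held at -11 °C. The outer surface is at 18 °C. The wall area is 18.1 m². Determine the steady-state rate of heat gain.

Q ≈ 307 W

Treating each layer as a thermal resistance in series:
R_aluminium = L/(kA) = 0.0037/(232×18.1) = 8.811×10^-7 K/W
R_expanded polystyrene = L/(kA) = 0.055/(0.0322×18.1) = 0.09437 K/W
R_total = 0.09437 K/W
Q = ΔT / R_total = 29 / 0.09437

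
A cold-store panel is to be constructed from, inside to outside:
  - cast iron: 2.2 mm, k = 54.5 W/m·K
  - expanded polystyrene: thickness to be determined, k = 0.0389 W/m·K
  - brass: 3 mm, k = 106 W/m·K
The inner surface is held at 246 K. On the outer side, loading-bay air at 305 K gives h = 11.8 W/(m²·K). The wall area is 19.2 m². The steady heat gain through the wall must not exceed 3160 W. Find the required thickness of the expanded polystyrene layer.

Using the resistance-network approach (series):
R_cast iron = L/(kA) = 0.0022/(54.5×19.2) = 2.102×10^-6 K/W
R_brass = L/(kA) = 0.003/(106×19.2) = 1.474×10^-6 K/W
R_outer film = 1/(h_o·A) = 1/(11.8×19.2) = 0.004414 K/W
Sum of the known resistances R_other = 0.004417 K/W
Required total resistance R_tot = ΔT/Q_allow = 59/3160 = 0.01867 K/W
R_expanded polystyrene = R_tot − R_other = 0.01425 K/W
L = R·k·A = 0.01425×0.0389×19.2

L ≈ 10.6 mm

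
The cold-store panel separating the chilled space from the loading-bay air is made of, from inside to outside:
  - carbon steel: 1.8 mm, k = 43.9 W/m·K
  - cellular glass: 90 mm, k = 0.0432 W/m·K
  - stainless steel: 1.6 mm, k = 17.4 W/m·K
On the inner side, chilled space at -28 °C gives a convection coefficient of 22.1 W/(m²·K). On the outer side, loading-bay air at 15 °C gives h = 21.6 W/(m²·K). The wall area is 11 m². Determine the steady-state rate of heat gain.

Q ≈ 217 W

Model the wall as resistances in series:
R_inner film = 1/(h_i·A) = 1/(22.1×11) = 0.004114 K/W
R_carbon steel = L/(kA) = 0.0018/(43.9×11) = 3.727×10^-6 K/W
R_cellular glass = L/(kA) = 0.09/(0.0432×11) = 0.1894 K/W
R_stainless steel = L/(kA) = 0.0016/(17.4×11) = 8.359×10^-6 K/W
R_outer film = 1/(h_o·A) = 1/(21.6×11) = 0.004209 K/W
R_total = 0.1977 K/W
Q = ΔT / R_total = 43 / 0.1977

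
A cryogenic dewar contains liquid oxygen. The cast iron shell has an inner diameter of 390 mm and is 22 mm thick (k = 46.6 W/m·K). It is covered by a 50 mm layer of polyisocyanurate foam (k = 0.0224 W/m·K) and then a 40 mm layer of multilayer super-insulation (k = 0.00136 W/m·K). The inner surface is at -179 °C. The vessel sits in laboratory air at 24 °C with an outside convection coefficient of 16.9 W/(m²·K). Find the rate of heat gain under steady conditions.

Spherical conduction: R = (1/r_in − 1/r_out)/(4πk) per layer; series-sum.
R_cast iron shell = (1/0.195 − 1/0.217)/(4π×46.6) = 8.878×10^-4 K/W
R_polyisocyanurate foam = (1/0.217 − 1/0.267)/(4π×0.0224) = 3.066 K/W
R_multilayer super-insulation = (1/0.267 − 1/0.307)/(4π×0.00136) = 28.55 K/W
R_outer film = 1/(h·4πr_o²) = 1/(16.9×4π×0.307²) = 0.04996 K/W
R_total = 31.67 K/W
Q = ΔT/R_total = 203/31.67

Q ≈ 6.41 W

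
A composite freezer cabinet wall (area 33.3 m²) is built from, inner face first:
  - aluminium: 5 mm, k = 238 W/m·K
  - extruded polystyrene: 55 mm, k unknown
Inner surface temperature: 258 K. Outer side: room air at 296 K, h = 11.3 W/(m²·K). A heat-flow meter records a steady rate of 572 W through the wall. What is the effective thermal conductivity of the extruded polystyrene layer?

k ≈ 0.0259 W/(m·K)

Series thermal resistances:
R_aluminium = L/(kA) = 0.005/(238×33.3) = 6.309×10^-7 K/W
R_outer film = 1/(h_o·A) = 1/(11.3×33.3) = 0.002658 K/W
Sum of known resistances R_other = 0.002658 K/W
Total R = ΔT/Q = 38/572 = 0.06643 K/W
R_extruded polystyrene = R_total − R_other = 0.06378 K/W
k = L/(R·A) = 0.055/(0.06378×33.3)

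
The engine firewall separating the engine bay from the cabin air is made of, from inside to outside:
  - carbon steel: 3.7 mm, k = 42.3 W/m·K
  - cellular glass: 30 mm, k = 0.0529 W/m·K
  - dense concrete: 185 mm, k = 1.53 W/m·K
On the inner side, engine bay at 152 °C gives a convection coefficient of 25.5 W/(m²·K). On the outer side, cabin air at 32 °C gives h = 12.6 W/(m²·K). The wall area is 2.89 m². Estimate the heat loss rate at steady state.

Q ≈ 430 W

Model the wall as resistances in series:
R_inner film = 1/(h_i·A) = 1/(25.5×2.89) = 0.01357 K/W
R_carbon steel = L/(kA) = 0.0037/(42.3×2.89) = 3.027×10^-5 K/W
R_cellular glass = L/(kA) = 0.03/(0.0529×2.89) = 0.1962 K/W
R_dense concrete = L/(kA) = 0.185/(1.53×2.89) = 0.04184 K/W
R_outer film = 1/(h_o·A) = 1/(12.6×2.89) = 0.02746 K/W
R_total = 0.2791 K/W
Q = ΔT / R_total = 120 / 0.2791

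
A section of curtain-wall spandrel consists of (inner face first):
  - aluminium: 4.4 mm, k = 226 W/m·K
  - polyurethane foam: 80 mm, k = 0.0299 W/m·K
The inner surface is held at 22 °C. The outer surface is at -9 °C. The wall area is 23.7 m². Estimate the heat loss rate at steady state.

Q ≈ 275 W

Treating each layer as a thermal resistance in series:
R_aluminium = L/(kA) = 0.0044/(226×23.7) = 8.215×10^-7 K/W
R_polyurethane foam = L/(kA) = 0.08/(0.0299×23.7) = 0.1129 K/W
R_total = 0.1129 K/W
Q = ΔT / R_total = 31 / 0.1129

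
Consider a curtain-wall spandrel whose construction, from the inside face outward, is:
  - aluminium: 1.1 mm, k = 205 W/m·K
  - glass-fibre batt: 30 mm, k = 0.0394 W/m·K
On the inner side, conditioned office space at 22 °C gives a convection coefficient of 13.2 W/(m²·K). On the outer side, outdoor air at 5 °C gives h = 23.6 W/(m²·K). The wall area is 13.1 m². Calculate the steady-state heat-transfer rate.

Q ≈ 253 W

Series thermal resistances:
R_inner film = 1/(h_i·A) = 1/(13.2×13.1) = 0.005783 K/W
R_aluminium = L/(kA) = 0.0011/(205×13.1) = 4.096×10^-7 K/W
R_glass-fibre batt = L/(kA) = 0.03/(0.0394×13.1) = 0.05812 K/W
R_outer film = 1/(h_o·A) = 1/(23.6×13.1) = 0.003235 K/W
R_total = 0.06714 K/W
Q = ΔT / R_total = 17 / 0.06714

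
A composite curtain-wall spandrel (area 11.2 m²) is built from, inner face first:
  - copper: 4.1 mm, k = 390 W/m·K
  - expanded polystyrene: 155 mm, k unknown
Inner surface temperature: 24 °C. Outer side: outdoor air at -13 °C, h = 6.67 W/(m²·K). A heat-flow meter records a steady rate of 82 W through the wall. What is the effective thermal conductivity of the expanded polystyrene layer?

k ≈ 0.0316 W/(m·K)

Series thermal resistances:
R_copper = L/(kA) = 0.0041/(390×11.2) = 9.386×10^-7 K/W
R_outer film = 1/(h_o·A) = 1/(6.67×11.2) = 0.01339 K/W
Sum of known resistances R_other = 0.01339 K/W
Total R = ΔT/Q = 37/82 = 0.4512 K/W
R_expanded polystyrene = R_total − R_other = 0.4378 K/W
k = L/(R·A) = 0.155/(0.4378×11.2)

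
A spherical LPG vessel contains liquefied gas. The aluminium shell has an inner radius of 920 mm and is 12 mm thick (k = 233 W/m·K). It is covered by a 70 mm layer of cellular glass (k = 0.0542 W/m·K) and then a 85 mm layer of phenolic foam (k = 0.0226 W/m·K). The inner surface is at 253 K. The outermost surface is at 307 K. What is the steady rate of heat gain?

Q ≈ 140 W

Spherical conduction: R = (1/r_in − 1/r_out)/(4πk) per layer; series-sum.
R_aluminium shell = (1/0.92 − 1/0.932)/(4π×233) = 4.78×10^-6 K/W
R_cellular glass = (1/0.932 − 1/1.002)/(4π×0.0542) = 0.1101 K/W
R_phenolic foam = (1/1.002 − 1/1.087)/(4π×0.0226) = 0.2748 K/W
R_total = 0.3849 K/W
Q = ΔT/R_total = 54/0.3849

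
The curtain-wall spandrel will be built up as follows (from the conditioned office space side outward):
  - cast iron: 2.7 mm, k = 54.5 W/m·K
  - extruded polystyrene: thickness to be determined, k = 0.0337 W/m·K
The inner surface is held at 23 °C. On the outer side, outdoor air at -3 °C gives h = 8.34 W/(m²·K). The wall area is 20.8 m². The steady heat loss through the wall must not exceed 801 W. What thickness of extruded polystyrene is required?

L ≈ 18.7 mm

Thermal resistances in series:
R_cast iron = L/(kA) = 0.0027/(54.5×20.8) = 2.382×10^-6 K/W
R_outer film = 1/(h_o·A) = 1/(8.34×20.8) = 0.005765 K/W
Sum of the known resistances R_other = 0.005767 K/W
Required total resistance R_tot = ΔT/Q_allow = 26/801 = 0.03246 K/W
R_extruded polystyrene = R_tot − R_other = 0.02669 K/W
L = R·k·A = 0.02669×0.0337×20.8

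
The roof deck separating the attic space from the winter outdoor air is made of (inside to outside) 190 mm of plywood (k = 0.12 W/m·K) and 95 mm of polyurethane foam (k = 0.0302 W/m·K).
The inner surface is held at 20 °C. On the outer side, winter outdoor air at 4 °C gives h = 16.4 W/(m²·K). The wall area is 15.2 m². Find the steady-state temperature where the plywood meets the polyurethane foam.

Series thermal resistances:
R_plywood = L/(kA) = 0.19/(0.12×15.2) = 0.1042 K/W
R_polyurethane foam = L/(kA) = 0.095/(0.0302×15.2) = 0.207 K/W
R_outer film = 1/(h_o·A) = 1/(16.4×15.2) = 0.004012 K/W
R_total = 0.3151 K/W;  Q = ΔT/R_total = 16/0.3151 = 50.77 W
T_interface = T_inner − Q·ΣR(inner→interface) = 20 − 50.8×0.1042

T ≈ 14.7 °C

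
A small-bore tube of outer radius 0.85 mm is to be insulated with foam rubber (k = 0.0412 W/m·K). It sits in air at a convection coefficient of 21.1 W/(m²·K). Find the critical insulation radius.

r_cr ≈ 1.95 mm

For a cylinder r_cr = k/h = 0.0412/21.1
r_cr = 1.95 mm; since the bare radius (0.85 mm) is below r_cr, adding a thin layer of insulation will *increase* heat loss.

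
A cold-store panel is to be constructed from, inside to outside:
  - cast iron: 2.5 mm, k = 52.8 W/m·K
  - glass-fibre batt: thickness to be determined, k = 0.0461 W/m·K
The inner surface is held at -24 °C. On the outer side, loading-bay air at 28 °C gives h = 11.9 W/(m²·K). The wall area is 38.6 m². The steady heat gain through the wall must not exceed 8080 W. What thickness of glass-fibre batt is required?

L ≈ 7.58 mm

Thermal resistances in series:
R_cast iron = L/(kA) = 0.0025/(52.8×38.6) = 1.227×10^-6 K/W
R_outer film = 1/(h_o·A) = 1/(11.9×38.6) = 0.002177 K/W
Sum of the known resistances R_other = 0.002178 K/W
Required total resistance R_tot = ΔT/Q_allow = 52/8080 = 0.006436 K/W
R_glass-fibre batt = R_tot − R_other = 0.004257 K/W
L = R·k·A = 0.004257×0.0461×38.6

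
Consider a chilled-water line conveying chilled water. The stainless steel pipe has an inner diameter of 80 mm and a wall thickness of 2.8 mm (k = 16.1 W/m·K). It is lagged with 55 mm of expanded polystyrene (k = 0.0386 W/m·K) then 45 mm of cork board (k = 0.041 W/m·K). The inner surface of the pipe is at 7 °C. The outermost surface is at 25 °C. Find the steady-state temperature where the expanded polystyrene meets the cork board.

T ≈ 19.6 °C

For a radial system each layer contributes R = ln(r_out/r_in)/(2πkL); films add R = 1/(hA).
R_stainless steel pipe wall = ln(42.8/40)/(2π×16.1×1) = 6.688×10^-4 K/W
R_expanded polystyrene = ln(97.8/42.8)/(2π×0.0386×1) = 3.407 K/W
R_cork board = ln(142.8/97.8)/(2π×0.041×1) = 1.469 K/W
R_total = 4.877 K/W
Q = ΔT/R_total = 18/4.877
Q = 3.69 W/m
T_interface = T_inner + Q·ΣR(inner→interface) = 7 + 3.69×3.408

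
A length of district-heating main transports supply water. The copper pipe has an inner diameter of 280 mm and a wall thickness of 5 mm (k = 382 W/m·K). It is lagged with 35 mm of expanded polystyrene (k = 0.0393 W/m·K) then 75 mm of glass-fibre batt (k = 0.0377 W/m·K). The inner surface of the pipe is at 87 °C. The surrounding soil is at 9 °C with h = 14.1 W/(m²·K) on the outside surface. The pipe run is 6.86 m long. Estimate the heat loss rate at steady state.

Radial resistances (cylindrical: R_cond = ln(r_o/r_i)/(2πkL), R_conv = 1/(h·2πrL)):
R_copper pipe wall = ln(145/140)/(2π×382×6.86) = 2.131×10^-6 K/W
R_expanded polystyrene = ln(180/145)/(2π×0.0393×6.86) = 0.1276 K/W
R_glass-fibre batt = ln(255/180)/(2π×0.0377×6.86) = 0.2143 K/W
R_outer film = 1/(h_o·2πr_oL) = 1/(14.1×2π×0.255×6.86) = 0.006453 K/W
R_total = 0.3484 K/W
Q = ΔT/R_total = 78/0.3484

Q ≈ 224 W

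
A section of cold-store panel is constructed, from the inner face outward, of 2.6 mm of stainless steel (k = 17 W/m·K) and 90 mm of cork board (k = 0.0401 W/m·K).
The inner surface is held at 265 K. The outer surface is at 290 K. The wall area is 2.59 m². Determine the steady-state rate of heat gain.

Treating each layer as a thermal resistance in series:
R_stainless steel = L/(kA) = 0.0026/(17×2.59) = 5.905×10^-5 K/W
R_cork board = L/(kA) = 0.09/(0.0401×2.59) = 0.8666 K/W
R_total = 0.8666 K/W
Q = ΔT / R_total = 25 / 0.8666

Q ≈ 28.8 W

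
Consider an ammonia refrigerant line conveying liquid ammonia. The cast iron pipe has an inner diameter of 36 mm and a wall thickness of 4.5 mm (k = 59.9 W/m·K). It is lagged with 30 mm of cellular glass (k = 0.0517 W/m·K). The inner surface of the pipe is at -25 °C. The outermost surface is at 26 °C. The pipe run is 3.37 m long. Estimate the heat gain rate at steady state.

Q ≈ 65.9 W

Radial resistances (cylindrical: R_cond = ln(r_o/r_i)/(2πkL), R_conv = 1/(h·2πrL)):
R_cast iron pipe wall = ln(22.5/18)/(2π×59.9×3.37) = 1.759×10^-4 K/W
R_cellular glass = ln(52.5/22.5)/(2π×0.0517×3.37) = 0.774 K/W
R_total = 0.7742 K/W
Q = ΔT/R_total = 51/0.7742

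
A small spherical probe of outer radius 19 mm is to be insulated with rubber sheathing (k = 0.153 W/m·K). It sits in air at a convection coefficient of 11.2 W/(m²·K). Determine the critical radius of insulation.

For a sphere r_cr = 2k/h = 2×0.153/11.2
r_cr = 27.3 mm; since the bare radius (19 mm) is below r_cr, adding a thin layer of insulation will *increase* heat loss.

r_cr ≈ 27.3 mm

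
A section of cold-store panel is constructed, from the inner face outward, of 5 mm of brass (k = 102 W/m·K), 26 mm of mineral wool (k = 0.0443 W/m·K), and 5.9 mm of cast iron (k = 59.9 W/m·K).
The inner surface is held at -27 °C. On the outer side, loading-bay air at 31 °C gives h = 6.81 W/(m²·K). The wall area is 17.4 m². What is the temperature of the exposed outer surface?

Model the wall as resistances in series:
R_brass = L/(kA) = 0.005/(102×17.4) = 2.817×10^-6 K/W
R_mineral wool = L/(kA) = 0.026/(0.0443×17.4) = 0.03373 K/W
R_cast iron = L/(kA) = 0.0059/(59.9×17.4) = 5.661×10^-6 K/W
R_outer film = 1/(h_o·A) = 1/(6.81×17.4) = 0.008439 K/W
R_total = 0.04218 K/W;  Q = ΔT/R_total = 58/0.04218 = 1375 W
T_interface = T_inner + Q·ΣR(inner→interface) = -27 + 1380×0.03374

T ≈ 19.4 °C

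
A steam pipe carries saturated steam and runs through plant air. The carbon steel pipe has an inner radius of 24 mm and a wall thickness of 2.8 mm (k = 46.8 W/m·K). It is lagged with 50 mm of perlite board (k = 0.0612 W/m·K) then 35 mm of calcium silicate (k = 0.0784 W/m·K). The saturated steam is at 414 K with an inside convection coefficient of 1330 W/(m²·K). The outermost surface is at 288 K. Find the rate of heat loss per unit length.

q′ ≈ 35.9 W/m

Per-layer cylindrical resistances, series-summed:
R_inner film = 1/(h_i·2πr₁L) = 1/(1330×2π×0.024×1) = 0.004986 K/W
R_carbon steel pipe wall = ln(26.8/24)/(2π×46.8×1) = 3.753×10^-4 K/W
R_perlite board = ln(76.8/26.8)/(2π×0.0612×1) = 2.738 K/W
R_calcium silicate = ln(111.8/76.8)/(2π×0.0784×1) = 0.7623 K/W
R_total = 3.506 K/W
Q = ΔT/R_total = 126/3.506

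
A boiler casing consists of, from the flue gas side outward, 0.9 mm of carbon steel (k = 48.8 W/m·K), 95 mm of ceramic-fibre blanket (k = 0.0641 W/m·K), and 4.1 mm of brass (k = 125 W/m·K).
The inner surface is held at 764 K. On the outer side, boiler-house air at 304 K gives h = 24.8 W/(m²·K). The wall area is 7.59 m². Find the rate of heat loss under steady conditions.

Using the resistance-network approach (series):
R_carbon steel = L/(kA) = 0.0009/(48.8×7.59) = 2.43×10^-6 K/W
R_ceramic-fibre blanket = L/(kA) = 0.095/(0.0641×7.59) = 0.1953 K/W
R_brass = L/(kA) = 0.0041/(125×7.59) = 4.321×10^-6 K/W
R_outer film = 1/(h_o·A) = 1/(24.8×7.59) = 0.005313 K/W
R_total = 0.2006 K/W
Q = ΔT / R_total = 460 / 0.2006

Q ≈ 2290 W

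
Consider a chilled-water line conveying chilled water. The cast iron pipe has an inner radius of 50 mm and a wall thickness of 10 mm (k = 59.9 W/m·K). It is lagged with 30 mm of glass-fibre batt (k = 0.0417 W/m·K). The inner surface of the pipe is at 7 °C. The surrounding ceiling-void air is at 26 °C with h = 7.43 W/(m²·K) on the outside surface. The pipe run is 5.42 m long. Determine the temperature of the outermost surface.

For a radial system each layer contributes R = ln(r_out/r_in)/(2πkL); films add R = 1/(hA).
R_cast iron pipe wall = ln(60/50)/(2π×59.9×5.42) = 8.938×10^-5 K/W
R_glass-fibre batt = ln(90/60)/(2π×0.0417×5.42) = 0.2855 K/W
R_outer film = 1/(h_o·2πr_oL) = 1/(7.43×2π×0.09×5.42) = 0.04391 K/W
R_total = 0.3295 K/W
Q = ΔT/R_total = 19/0.3295
Q = 57.7 W
T_interface = T_inner + Q·ΣR(inner→interface) = 7 + 57.7×0.2856

T ≈ 23.5 °C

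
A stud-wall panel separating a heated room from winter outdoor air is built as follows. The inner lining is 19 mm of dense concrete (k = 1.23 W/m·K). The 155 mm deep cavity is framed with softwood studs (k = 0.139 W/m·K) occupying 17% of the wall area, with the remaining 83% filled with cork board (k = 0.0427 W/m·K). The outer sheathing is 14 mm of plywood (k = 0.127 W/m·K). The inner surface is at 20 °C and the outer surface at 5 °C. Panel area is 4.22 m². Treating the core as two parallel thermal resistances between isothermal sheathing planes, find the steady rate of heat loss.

Q ≈ 23 W

Sheathing layers in series; stud and cavity paths in parallel between them.
R_inner = 0.019/(1.23×4.22) = 0.00366 K/W
R_stud  = 0.155/(0.139×0.17×4.22) = 1.554 K/W
R_cav   = 0.155/(0.0427×0.83×4.22) = 1.036 K/W
1/R_core = 1/R_stud + 1/R_cav → R_core = 0.6218 K/W
R_outer = 0.014/(0.127×4.22) = 0.02612 K/W
R_total = 0.6516 K/W
Q = ΔT/R_total = 15/0.6516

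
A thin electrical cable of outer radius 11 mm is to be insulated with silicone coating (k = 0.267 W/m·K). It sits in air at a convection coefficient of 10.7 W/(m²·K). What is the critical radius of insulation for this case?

r_cr ≈ 25 mm

For a cylinder r_cr = k/h = 0.267/10.7
r_cr = 25 mm; since the bare radius (11 mm) is below r_cr, adding a thin layer of insulation will *increase* heat loss.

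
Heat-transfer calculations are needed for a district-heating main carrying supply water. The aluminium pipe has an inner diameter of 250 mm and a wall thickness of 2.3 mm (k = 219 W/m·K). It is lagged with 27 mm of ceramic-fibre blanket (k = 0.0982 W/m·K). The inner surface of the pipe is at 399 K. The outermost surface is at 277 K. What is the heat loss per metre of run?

q′ ≈ 391 W/m

Radial resistances (cylindrical: R_cond = ln(r_o/r_i)/(2πkL), R_conv = 1/(h·2πrL)):
R_aluminium pipe wall = ln(127.3/125)/(2π×219×1) = 1.325×10^-5 K/W
R_ceramic-fibre blanket = ln(154.3/127.3)/(2π×0.0982×1) = 0.3117 K/W
R_total = 0.3118 K/W
Q = ΔT/R_total = 122/0.3118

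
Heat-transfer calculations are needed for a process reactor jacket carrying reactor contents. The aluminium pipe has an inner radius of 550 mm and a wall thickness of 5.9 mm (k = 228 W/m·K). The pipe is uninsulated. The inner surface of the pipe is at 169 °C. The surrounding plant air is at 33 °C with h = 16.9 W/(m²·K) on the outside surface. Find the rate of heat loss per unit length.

For a radial system each layer contributes R = ln(r_out/r_in)/(2πkL); films add R = 1/(hA).
R_aluminium pipe wall = ln(555.9/550)/(2π×228×1) = 7.448×10^-6 K/W
R_outer film = 1/(h_o·2πr_oL) = 1/(16.9×2π×0.5559×1) = 0.01694 K/W
R_total = 0.01695 K/W
Q = ΔT/R_total = 136/0.01695

q′ ≈ 8020 W/m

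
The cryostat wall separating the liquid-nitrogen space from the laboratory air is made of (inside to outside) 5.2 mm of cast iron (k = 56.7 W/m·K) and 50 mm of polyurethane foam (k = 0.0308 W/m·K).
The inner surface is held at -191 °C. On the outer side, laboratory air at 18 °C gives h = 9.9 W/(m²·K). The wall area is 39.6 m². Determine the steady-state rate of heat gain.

Series thermal resistances:
R_cast iron = L/(kA) = 0.0052/(56.7×39.6) = 2.316×10^-6 K/W
R_polyurethane foam = L/(kA) = 0.05/(0.0308×39.6) = 0.04099 K/W
R_outer film = 1/(h_o·A) = 1/(9.9×39.6) = 0.002551 K/W
R_total = 0.04355 K/W
Q = ΔT / R_total = 209 / 0.04355

Q ≈ 4800 W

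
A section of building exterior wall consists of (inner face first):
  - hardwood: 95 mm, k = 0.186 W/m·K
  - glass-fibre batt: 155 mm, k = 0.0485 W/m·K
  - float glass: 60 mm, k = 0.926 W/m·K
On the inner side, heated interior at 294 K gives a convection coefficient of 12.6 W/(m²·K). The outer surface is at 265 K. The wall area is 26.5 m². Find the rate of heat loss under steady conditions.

Treating each layer as a thermal resistance in series:
R_inner film = 1/(h_i·A) = 1/(12.6×26.5) = 0.002995 K/W
R_hardwood = L/(kA) = 0.095/(0.186×26.5) = 0.01927 K/W
R_glass-fibre batt = L/(kA) = 0.155/(0.0485×26.5) = 0.1206 K/W
R_float glass = L/(kA) = 0.06/(0.926×26.5) = 0.002445 K/W
R_total = 0.1453 K/W
Q = ΔT / R_total = 29 / 0.1453

Q ≈ 200 W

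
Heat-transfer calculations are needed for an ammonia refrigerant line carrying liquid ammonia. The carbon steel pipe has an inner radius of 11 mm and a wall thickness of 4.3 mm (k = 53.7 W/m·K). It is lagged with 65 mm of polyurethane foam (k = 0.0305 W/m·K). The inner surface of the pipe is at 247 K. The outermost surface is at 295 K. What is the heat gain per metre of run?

q′ ≈ 5.55 W/m

Cylindrical conduction, so R = ln(r₂/r₁)/(2πkL) per layer, in series:
R_carbon steel pipe wall = ln(15.3/11)/(2π×53.7×1) = 9.779×10^-4 K/W
R_polyurethane foam = ln(80.3/15.3)/(2π×0.0305×1) = 8.651 K/W
R_total = 8.652 K/W
Q = ΔT/R_total = 48/8.652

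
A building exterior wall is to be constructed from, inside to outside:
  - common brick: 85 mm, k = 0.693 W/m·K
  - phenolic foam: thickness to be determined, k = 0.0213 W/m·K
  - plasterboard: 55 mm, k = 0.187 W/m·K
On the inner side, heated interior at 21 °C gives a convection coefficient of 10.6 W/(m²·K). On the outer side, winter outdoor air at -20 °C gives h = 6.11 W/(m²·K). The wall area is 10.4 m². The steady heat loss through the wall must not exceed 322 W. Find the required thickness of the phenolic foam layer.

Model the wall as resistances in series:
R_inner film = 1/(h_i·A) = 1/(10.6×10.4) = 0.009071 K/W
R_common brick = L/(kA) = 0.085/(0.693×10.4) = 0.01179 K/W
R_plasterboard = L/(kA) = 0.055/(0.187×10.4) = 0.02828 K/W
R_outer film = 1/(h_o·A) = 1/(6.11×10.4) = 0.01574 K/W
Sum of the known resistances R_other = 0.06488 K/W
Required total resistance R_tot = ΔT/Q_allow = 41/322 = 0.1273 K/W
R_phenolic foam = R_tot − R_other = 0.06245 K/W
L = R·k·A = 0.06245×0.0213×10.4

L ≈ 13.8 mm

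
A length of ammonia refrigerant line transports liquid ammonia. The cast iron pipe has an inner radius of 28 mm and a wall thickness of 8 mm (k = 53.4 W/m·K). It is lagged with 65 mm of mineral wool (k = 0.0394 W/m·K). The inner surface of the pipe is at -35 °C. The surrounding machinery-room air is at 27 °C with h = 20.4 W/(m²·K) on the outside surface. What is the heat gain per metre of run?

Radial resistances (cylindrical: R_cond = ln(r_o/r_i)/(2πkL), R_conv = 1/(h·2πrL)):
R_cast iron pipe wall = ln(36/28)/(2π×53.4×1) = 7.49×10^-4 K/W
R_mineral wool = ln(101/36)/(2π×0.0394×1) = 4.167 K/W
R_outer film = 1/(h_o·2πr_oL) = 1/(20.4×2π×0.101×1) = 0.07724 K/W
R_total = 4.245 K/W
Q = ΔT/R_total = 62/4.245

q′ ≈ 14.6 W/m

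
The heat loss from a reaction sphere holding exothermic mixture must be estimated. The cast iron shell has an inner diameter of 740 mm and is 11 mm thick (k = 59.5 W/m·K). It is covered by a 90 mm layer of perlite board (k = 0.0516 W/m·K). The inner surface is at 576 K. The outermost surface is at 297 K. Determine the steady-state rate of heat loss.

Radial (spherical) resistances in series:
R_cast iron shell = (1/0.37 − 1/0.381)/(4π×59.5) = 1.044×10^-4 K/W
R_perlite board = (1/0.381 − 1/0.471)/(4π×0.0516) = 0.7735 K/W
R_total = 0.7736 K/W
Q = ΔT/R_total = 279/0.7736

Q ≈ 361 W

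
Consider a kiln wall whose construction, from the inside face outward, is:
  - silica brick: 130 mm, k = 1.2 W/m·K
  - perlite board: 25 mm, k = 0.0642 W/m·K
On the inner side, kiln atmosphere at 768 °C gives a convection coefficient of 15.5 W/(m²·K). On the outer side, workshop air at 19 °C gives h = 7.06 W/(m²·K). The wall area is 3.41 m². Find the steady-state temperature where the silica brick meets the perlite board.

Model the wall as resistances in series:
R_inner film = 1/(h_i·A) = 1/(15.5×3.41) = 0.01892 K/W
R_silica brick = L/(kA) = 0.13/(1.2×3.41) = 0.03177 K/W
R_perlite board = L/(kA) = 0.025/(0.0642×3.41) = 0.1142 K/W
R_outer film = 1/(h_o·A) = 1/(7.06×3.41) = 0.04154 K/W
R_total = 0.2064 K/W;  Q = ΔT/R_total = 749/0.2064 = 3628 W
T_interface = T_inner − Q·ΣR(inner→interface) = 768 − 3630×0.05069

T ≈ 584 °C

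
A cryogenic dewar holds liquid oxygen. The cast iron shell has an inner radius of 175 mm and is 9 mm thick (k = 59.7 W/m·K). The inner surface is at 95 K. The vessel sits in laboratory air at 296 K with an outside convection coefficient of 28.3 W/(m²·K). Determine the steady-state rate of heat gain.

For a spherical shell R = (1/r₁ − 1/r₂)/(4πk); film R = 1/(h·4πr²). In series:
R_cast iron shell = (1/0.175 − 1/0.184)/(4π×59.7) = 3.726×10^-4 K/W
R_outer film = 1/(h·4πr_o²) = 1/(28.3×4π×0.184²) = 0.08306 K/W
R_total = 0.08343 K/W
Q = ΔT/R_total = 201/0.08343

Q ≈ 2410 W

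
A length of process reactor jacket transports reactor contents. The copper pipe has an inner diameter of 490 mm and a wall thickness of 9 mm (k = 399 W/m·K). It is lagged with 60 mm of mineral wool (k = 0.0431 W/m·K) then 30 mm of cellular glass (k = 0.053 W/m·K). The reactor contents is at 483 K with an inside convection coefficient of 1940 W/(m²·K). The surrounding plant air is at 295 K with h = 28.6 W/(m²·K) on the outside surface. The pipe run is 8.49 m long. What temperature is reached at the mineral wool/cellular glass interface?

Radial resistances (cylindrical: R_cond = ln(r_o/r_i)/(2πkL), R_conv = 1/(h·2πrL)):
R_inner film = 1/(h_i·2πr₁L) = 1/(1940×2π×0.245×8.49) = 3.944×10^-5 K/W
R_copper pipe wall = ln(254/245)/(2π×399×8.49) = 1.695×10^-6 K/W
R_mineral wool = ln(314/254)/(2π×0.0431×8.49) = 0.09223 K/W
R_cellular glass = ln(344/314)/(2π×0.053×8.49) = 0.03227 K/W
R_outer film = 1/(h_o·2πr_oL) = 1/(28.6×2π×0.344×8.49) = 0.001905 K/W
R_total = 0.1265 K/W
Q = ΔT/R_total = 188/0.1265
Q = 1490 W
T_interface = T_inner − Q·ΣR(inner→interface) = 483 − 1490×0.09228

T ≈ 346 K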